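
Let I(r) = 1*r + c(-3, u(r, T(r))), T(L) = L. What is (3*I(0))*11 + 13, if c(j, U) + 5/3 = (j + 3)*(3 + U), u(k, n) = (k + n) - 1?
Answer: -42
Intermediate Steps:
u(k, n) = -1 + k + n
c(j, U) = -5/3 + (3 + U)*(3 + j) (c(j, U) = -5/3 + (j + 3)*(3 + U) = -5/3 + (3 + j)*(3 + U) = -5/3 + (3 + U)*(3 + j))
I(r) = -5/3 + r (I(r) = 1*r + (22/3 + 3*(-1 + r + r) + 3*(-3) + (-1 + r + r)*(-3)) = r + (22/3 + 3*(-1 + 2*r) - 9 + (-1 + 2*r)*(-3)) = r + (22/3 + (-3 + 6*r) - 9 + (3 - 6*r)) = r - 5/3 = -5/3 + r)
(3*I(0))*11 + 13 = (3*(-5/3 + 0))*11 + 13 = (3*(-5/3))*11 + 13 = -5*11 + 13 = -55 + 13 = -42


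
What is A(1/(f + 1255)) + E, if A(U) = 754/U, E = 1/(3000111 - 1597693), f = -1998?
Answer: -785665416795/1402418 ≈ -5.6022e+5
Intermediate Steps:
E = 1/1402418 ≈ 7.1305e-7
A(1/(f + 1255)) + E = 754/(1/(-1998 + 1255)) + 1/1402418 = 754/(1/(-743)) + 1/1402418 = 754/(-1/743) + 1/1402418 = 754*(-743) + 1/1402418 = -560222 + 1/1402418 = -785665416795/1402418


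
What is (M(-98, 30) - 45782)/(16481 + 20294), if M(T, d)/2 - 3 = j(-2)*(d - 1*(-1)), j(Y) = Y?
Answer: -1836/1471 ≈ -1.2481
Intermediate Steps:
M(T, d) = 2 - 4*d (M(T, d) = 6 + 2*(-2*(d - 1*(-1))) = 6 + 2*(-2*(d + 1)) = 6 + 2*(-2*(1 + d)) = 6 + 2*(-2 - 2*d) = 6 + (-4 - 4*d) = 2 - 4*d)
(M(-98, 30) - 45782)/(16481 + 20294) = ((2 - 4*30) - 45782)/(16481 + 20294) = ((2 - 120) - 45782)/36775 = (-118 - 45782)*(1/36775) = -45900*1/36775 = -1836/1471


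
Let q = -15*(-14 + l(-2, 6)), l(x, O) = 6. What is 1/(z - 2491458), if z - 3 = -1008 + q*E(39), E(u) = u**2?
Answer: -1/2309943 ≈ -4.3291e-7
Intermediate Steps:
q = 120 (q = -15*(-14 + 6) = -15*(-8) = 120)
z = 181515 (z = 3 + (-1008 + 120*39**2) = 3 + (-1008 + 120*1521) = 3 + (-1008 + 182520) = 3 + 181512 = 181515)
1/(z - 2491458) = 1/(181515 - 2491458) = 1/(-2309943) = -1/2309943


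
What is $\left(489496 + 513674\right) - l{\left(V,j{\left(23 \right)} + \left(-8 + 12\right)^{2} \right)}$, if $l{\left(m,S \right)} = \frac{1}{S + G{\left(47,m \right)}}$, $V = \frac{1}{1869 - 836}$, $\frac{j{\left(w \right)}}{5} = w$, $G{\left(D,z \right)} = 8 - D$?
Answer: $\frac{92291639}{92} \approx 1.0032 \cdot 10^{6}$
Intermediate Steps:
$j{\left(w \right)} = 5 w$
$V = \frac{1}{1033} \approx 0.00096805$
$l{\left(m,S \right)} = \frac{1}{-39 + S}$ ($l{\left(m,S \right)} = \frac{1}{S + \left(8 - 47\right)} = \frac{1}{S - 39} = \frac{1}{-39 + S}$)
$\left(489496 + 513674\right) - l{\left(V,j{\left(23 \right)} + \left(-8 + 12\right)^{2} \right)} = \left(489496 + 513674\right) - \frac{1}{-39 + \left(5 \cdot 23 + \left(-8 + 12\right)^{2}\right)} = 1003170 - \frac{1}{-39 + \left(115 + 4^{2}\right)} = 1003170 - \frac{1}{-39 + \left(115 + 16\right)} = 1003170 - \frac{1}{-39 + 131} = 1003170 - \frac{1}{92} = \frac{92291639}{92}$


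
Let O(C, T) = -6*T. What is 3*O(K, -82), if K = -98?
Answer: 1476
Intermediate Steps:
3*O(K, -82) = 3*(-6*(-82)) = 3*492 = 1476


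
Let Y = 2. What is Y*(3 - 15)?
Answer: -24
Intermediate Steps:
Y*(3 - 15) = 2*(3 - 15) = 2*(-12) = -24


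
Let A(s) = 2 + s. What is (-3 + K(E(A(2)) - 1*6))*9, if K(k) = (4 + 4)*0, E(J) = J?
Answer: -27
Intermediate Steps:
K(k) = 0 (K(k) = 8*0 = 0)
(-3 + K(E(A(2)) - 1*6))*9 = (-3 + 0)*9 = -3*9 = -27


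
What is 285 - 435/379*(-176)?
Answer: 184575/379 ≈ 487.01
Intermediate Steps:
285 - 435/379*(-176) = 285 + 76560/379 = 184575/379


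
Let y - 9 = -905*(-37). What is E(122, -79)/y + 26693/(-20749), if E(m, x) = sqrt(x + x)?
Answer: -26693/20749 + I*sqrt(158)/33494 ≈ -1.2865 + 0.00037529*I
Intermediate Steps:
E(m, x) = sqrt(2)*sqrt(x) (E(m, x) = sqrt(2*x) = sqrt(2)*sqrt(x))
y = 33494 (y = 9 - 905*(-37) = 9 + 33485 = 33494)
E(122, -79)/y + 26693/(-20749) = (sqrt(2)*sqrt(-79))/33494 + 26693/(-20749) = (sqrt(2)*(I*sqrt(79)))*(1/33494) + 26693*(-1/20749) = (I*sqrt(158))*(1/33494) - 26693/20749 = I*sqrt(158)/33494 - 26693/20749 = -26693/20749 + I*sqrt(158)/33494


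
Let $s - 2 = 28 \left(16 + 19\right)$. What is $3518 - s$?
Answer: $2536$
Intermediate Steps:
$s = 982$ ($s = 2 + 28 \left(16 + 19\right) = 2 + 28 \cdot 35 = 2 + 980 = 982$)
$3518 - s = 3518 - 982 = 2536$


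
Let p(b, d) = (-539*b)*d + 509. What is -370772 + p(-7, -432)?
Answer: -2000199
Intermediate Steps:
p(b, d) = 509 - 539*b*d (p(b, d) = -539*b*d + 509 = 509 - 539*b*d)
-370772 + p(-7, -432) = -370772 + (509 - 539*(-7)*(-432)) = -370772 + (509 - 1629936) = -370772 - 1629427 = -2000199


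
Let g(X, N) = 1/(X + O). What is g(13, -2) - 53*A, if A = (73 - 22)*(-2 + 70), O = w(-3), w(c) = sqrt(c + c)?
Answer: (-183804*sqrt(6) + 2389451*I)/(sqrt(6) - 13*I) ≈ -1.838e+5 - 0.013977*I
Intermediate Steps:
w(c) = sqrt(2)*sqrt(c) (w(c) = sqrt(2*c) = sqrt(2)*sqrt(c))
O = I*sqrt(6) (O = sqrt(2)*sqrt(-3) = sqrt(2)*(I*sqrt(3)) = I*sqrt(6) ≈ 2.4495*I)
A = 3468 (A = 51*68 = 3468)
g(X, N) = 1/(X + I*sqrt(6))
g(13, -2) - 53*A = 1/(13 + I*sqrt(6)) - 53*3468 = 1/(13 + I*sqrt(6)) - 183804 = -183804 + 1/(13 + I*sqrt(6))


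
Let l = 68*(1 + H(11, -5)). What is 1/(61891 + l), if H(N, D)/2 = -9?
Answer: 1/60735 ≈ 1.6465e-5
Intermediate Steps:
H(N, D) = -18 (H(N, D) = 2*(-9) = -18)
l = -1156 (l = 68*(1 - 18) = 68*(-17) = -1156)
1/(61891 + l) = 1/(61891 - 1156) = 1/60735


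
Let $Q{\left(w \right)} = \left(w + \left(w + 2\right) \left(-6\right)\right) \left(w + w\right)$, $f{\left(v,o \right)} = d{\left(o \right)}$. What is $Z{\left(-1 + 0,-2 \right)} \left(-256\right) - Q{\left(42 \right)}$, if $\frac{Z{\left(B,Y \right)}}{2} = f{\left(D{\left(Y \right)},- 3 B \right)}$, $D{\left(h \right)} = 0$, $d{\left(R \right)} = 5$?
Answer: $16088$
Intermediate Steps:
$f{\left(v,o \right)} = 5$
$Z{\left(B,Y \right)} = 10$ ($Z{\left(B,Y \right)} = 2 \cdot 5 = 10$)
$Q{\left(w \right)} = 2 w \left(-12 - 5 w\right)$ ($Q{\left(w \right)} = \left(w + \left(2 + w\right) \left(-6\right)\right) 2 w = \left(w - \left(12 + 6 w\right)\right) 2 w = \left(-12 - 5 w\right) 2 w = 2 w \left(-12 - 5 w\right)$)
$Z{\left(-1 + 0,-2 \right)} \left(-256\right) - Q{\left(42 \right)} = 10 \left(-256\right) - \left(-2\right) 42 \left(12 + 5 \cdot 42\right) = -2560 - \left(-2\right) 42 \left(12 + 210\right) = -2560 - \left(-2\right) 42 \cdot 222 = -2560 - -18648 = -2560 + 18648 = 16088$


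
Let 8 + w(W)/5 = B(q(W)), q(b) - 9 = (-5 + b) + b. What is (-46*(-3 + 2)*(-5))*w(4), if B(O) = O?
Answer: -4600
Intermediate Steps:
q(b) = 4 + 2*b (q(b) = 9 + ((-5 + b) + b) = 9 + (-5 + 2*b) = 4 + 2*b)
w(W) = -20 + 10*W (w(W) = -40 + 5*(4 + 2*W) = -40 + (20 + 10*W) = -20 + 10*W)
(-46*(-3 + 2)*(-5))*w(4) = (-46*(-3 + 2)*(-5))*(-20 + 10*4) = (-(-46)*(-5))*(-20 + 40) = -46*5*20 = -230*20 = -4600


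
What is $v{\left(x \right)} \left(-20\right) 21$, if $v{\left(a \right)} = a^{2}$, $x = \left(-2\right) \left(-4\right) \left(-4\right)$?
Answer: $-430080$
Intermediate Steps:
$x = -32$ ($x = 8 \left(-4\right) = -32$)
$v{\left(x \right)} \left(-20\right) 21 = \left(-32\right)^{2} \left(-20\right) 21 = 1024 \left(-20\right) 21 = \left(-20480\right) 21 = -430080$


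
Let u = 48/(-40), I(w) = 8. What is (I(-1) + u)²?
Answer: 1156/25 ≈ 46.240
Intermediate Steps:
u = -6/5 (u = 48*(-1/40) = -6/5 ≈ -1.2000)
(I(-1) + u)² = (8 - 6/5)² = (34/5)² = 1156/25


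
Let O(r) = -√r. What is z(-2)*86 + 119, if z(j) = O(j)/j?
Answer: 119 + 43*I*√2 ≈ 119.0 + 60.811*I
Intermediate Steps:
z(j) = -1/√j (z(j) = (-√j)/j = -1/√j)
z(-2)*86 + 119 = -1/√(-2)*86 + 119 = -(-1)*I*√2/2*86 + 119 = (I*√2/2)*86 + 119 = 43*I*√2 + 119 = 119 + 43*I*√2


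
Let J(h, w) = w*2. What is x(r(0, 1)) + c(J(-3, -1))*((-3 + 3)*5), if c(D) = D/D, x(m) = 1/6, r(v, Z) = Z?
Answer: ⅙ ≈ 0.16667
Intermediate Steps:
x(m) = ⅙
J(h, w) = 2*w
c(D) = 1
x(r(0, 1)) + c(J(-3, -1))*((-3 + 3)*5) = ⅙ + 1*((-3 + 3)*5) = ⅙ + 1*(0*5) = ⅙ + 1*0 = ⅙ + 0 = ⅙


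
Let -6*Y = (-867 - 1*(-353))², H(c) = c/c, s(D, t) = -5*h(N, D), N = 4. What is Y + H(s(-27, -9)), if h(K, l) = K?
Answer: -132095/3 ≈ -44032.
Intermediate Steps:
s(D, t) = -20 (s(D, t) = -5*4 = -20)
H(c) = 1
Y = -132098/3 (Y = -(-867 - 1*(-353))²/6 = -(-867 + 353)²/6 = -⅙*(-514)² = -⅙*264196 = -132098/3 ≈ -44033.)
Y + H(s(-27, -9)) = -132098/3 + 1 = -132095/3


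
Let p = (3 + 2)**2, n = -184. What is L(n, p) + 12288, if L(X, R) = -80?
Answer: 12208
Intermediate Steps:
p = 25 (p = 5**2 = 25)
L(n, p) + 12288 = -80 + 12288 = 12208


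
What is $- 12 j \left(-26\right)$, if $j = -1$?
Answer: $-312$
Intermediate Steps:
$- 12 j \left(-26\right) = \left(-12\right) \left(-1\right) \left(-26\right) = 12 \left(-26\right) = -312$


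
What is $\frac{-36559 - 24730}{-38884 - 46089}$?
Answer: $\frac{61289}{84973} \approx 0.72128$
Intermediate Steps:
$\frac{-36559 - 24730}{-38884 - 46089} = - \frac{61289}{-84973} = \left(-61289\right) \left(- \frac{1}{84973}\right) = \frac{61289}{84973}$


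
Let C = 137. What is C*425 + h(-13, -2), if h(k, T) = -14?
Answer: 58211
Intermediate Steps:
C*425 + h(-13, -2) = 137*425 - 14 = 58225 - 14 = 58211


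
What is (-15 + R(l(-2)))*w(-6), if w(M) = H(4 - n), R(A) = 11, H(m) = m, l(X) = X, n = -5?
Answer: -36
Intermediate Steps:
w(M) = 9 (w(M) = 4 - 1*(-5) = 4 + 5 = 9)
(-15 + R(l(-2)))*w(-6) = (-15 + 11)*9 = -4*9 = -36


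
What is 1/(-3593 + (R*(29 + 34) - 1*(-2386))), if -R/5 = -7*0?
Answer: -1/1207 ≈ -0.00082850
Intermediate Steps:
R = 0 (R = -(-35)*0 = -5*0 = 0)
1/(-3593 + (R*(29 + 34) - 1*(-2386))) = 1/(-3593 + (0*(29 + 34) - 1*(-2386))) = 1/(-3593 + (0*63 + 2386)) = 1/(-3593 + (0 + 2386)) = 1/(-3593 + 2386) = 1/(-1207) = -1/1207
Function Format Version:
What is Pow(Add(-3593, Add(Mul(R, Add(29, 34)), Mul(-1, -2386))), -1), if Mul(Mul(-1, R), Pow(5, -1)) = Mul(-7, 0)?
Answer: Rational(-1, 1207) ≈ -0.00082850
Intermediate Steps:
R = 0 (R = Mul(-5, Mul(-7, 0)) = Mul(-5, 0) = 0)
Pow(Add(-3593, Add(Mul(R, Add(29, 34)), Mul(-1, -2386))), -1) = Pow(Add(-3593, Add(Mul(0, Add(29, 34)), Mul(-1, -2386))), -1) = Pow(Add(-3593, Add(Mul(0, 63), 2386)), -1) = Pow(Add(-3593, Add(0, 2386)), -1) = Pow(Add(-3593, 2386), -1) = Pow(-1207, -1) = Rational(-1, 1207)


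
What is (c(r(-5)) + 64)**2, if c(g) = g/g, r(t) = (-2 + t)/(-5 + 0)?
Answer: 4225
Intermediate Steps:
r(t) = 2/5 - t/5 (r(t) = (-2 + t)/(-5) = (-2 + t)*(-1/5) = 2/5 - t/5)
c(g) = 1
(c(r(-5)) + 64)**2 = (1 + 64)**2 = 65**2 = 4225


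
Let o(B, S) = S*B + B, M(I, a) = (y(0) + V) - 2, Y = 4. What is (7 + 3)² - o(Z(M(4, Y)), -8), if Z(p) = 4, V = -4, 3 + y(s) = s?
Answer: 128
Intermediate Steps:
y(s) = -3 + s
M(I, a) = -9 (M(I, a) = ((-3 + 0) - 4) - 2 = (-3 - 4) - 2 = -7 - 2 = -9)
o(B, S) = B + B*S (o(B, S) = B*S + B = B + B*S)
(7 + 3)² - o(Z(M(4, Y)), -8) = (7 + 3)² - 4*(1 - 8) = 10² - 4*(-7) = 100 - 1*(-28) = 100 + 28 = 128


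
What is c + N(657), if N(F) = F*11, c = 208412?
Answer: 215639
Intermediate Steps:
N(F) = 11*F
c + N(657) = 208412 + 11*657 = 208412 + 7227 = 215639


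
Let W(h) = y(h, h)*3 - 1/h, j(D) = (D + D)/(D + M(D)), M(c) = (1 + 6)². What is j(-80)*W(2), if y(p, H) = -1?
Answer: -560/31 ≈ -18.065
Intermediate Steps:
M(c) = 49 (M(c) = 7² = 49)
j(D) = 2*D/(49 + D) (j(D) = (D + D)/(D + 49) = (2*D)/(49 + D) = 2*D/(49 + D))
W(h) = -3 - 1/h (W(h) = -1*3 - 1/h = -3 - 1/h)
j(-80)*W(2) = (2*(-80)/(49 - 80))*(-3 - 1/2) = (2*(-80)/(-31))*(-3 - 1*½) = (2*(-80)*(-1/31))*(-3 - ½) = (160/31)*(-7/2) = -560/31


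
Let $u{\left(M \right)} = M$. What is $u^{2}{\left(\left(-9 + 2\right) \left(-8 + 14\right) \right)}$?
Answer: $1764$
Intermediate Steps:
$u^{2}{\left(\left(-9 + 2\right) \left(-8 + 14\right) \right)} = \left(\left(-9 + 2\right) \left(-8 + 14\right)\right)^{2} = \left(\left(-7\right) 6\right)^{2} = \left(-42\right)^{2} = 1764$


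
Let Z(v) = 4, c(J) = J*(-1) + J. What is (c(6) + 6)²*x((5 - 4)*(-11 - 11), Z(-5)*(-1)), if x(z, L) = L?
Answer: -144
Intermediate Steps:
c(J) = 0 (c(J) = -J + J = 0)
(c(6) + 6)²*x((5 - 4)*(-11 - 11), Z(-5)*(-1)) = (0 + 6)²*(4*(-1)) = 6²*(-4) = 36*(-4) = -144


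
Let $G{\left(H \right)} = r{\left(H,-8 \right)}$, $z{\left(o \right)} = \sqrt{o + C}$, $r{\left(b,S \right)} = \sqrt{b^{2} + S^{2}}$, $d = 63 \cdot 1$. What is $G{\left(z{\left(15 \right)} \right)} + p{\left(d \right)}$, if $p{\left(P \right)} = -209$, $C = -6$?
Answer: $-209 + \sqrt{73} \approx -200.46$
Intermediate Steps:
$d = 63$
$r{\left(b,S \right)} = \sqrt{S^{2} + b^{2}}$
$z{\left(o \right)} = \sqrt{-6 + o}$ ($z{\left(o \right)} = \sqrt{o - 6} = \sqrt{-6 + o}$)
$G{\left(H \right)} = \sqrt{64 + H^{2}}$ ($G{\left(H \right)} = \sqrt{\left(-8\right)^{2} + H^{2}} = \sqrt{64 + H^{2}}$)
$G{\left(z{\left(15 \right)} \right)} + p{\left(d \right)} = \sqrt{64 + \left(\sqrt{-6 + 15}\right)^{2}} - 209 = \sqrt{64 + \left(\sqrt{9}\right)^{2}} - 209 = \sqrt{64 + 3^{2}} - 209 = \sqrt{64 + 9} - 209 = \sqrt{73} - 209 = -209 + \sqrt{73}$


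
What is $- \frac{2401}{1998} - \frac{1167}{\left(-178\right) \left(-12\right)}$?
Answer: $- \frac{1243367}{711288} \approx -1.7481$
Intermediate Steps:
$- \frac{2401}{1998} - \frac{1167}{\left(-178\right) \left(-12\right)} = \left(-2401\right) \frac{1}{1998} - \frac{1167}{2136} = - \frac{2401}{1998} - \frac{389}{712} = - \frac{1243367}{711288}$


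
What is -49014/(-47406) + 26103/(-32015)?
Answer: 55290732/252950515 ≈ 0.21858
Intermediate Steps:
-49014/(-47406) + 26103/(-32015) = -49014*(-1/47406) + 26103*(-1/32015) = 8169/7901 - 26103/32015 = 55290732/252950515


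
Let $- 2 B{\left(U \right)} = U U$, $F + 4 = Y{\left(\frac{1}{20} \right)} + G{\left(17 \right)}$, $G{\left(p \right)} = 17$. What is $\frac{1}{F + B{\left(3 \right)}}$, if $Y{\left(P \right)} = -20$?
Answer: $- \frac{2}{23} \approx -0.086957$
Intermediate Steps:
$F = -7$ ($F = -4 + \left(-20 + 17\right) = -4 - 3 = -7$)
$B{\left(U \right)} = - \frac{U^{2}}{2}$ ($B{\left(U \right)} = - \frac{U U}{2} = - \frac{U^{2}}{2}$)
$\frac{1}{F + B{\left(3 \right)}} = \frac{1}{-7 - \frac{3^{2}}{2}} = \frac{1}{-7 - \frac{9}{2}} = \frac{1}{- \frac{23}{2}} = - \frac{2}{23}$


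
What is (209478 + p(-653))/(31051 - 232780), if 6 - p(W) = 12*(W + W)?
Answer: -75052/67243 ≈ -1.1161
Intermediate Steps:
p(W) = 6 - 24*W (p(W) = 6 - 12*(W + W) = 6 - 12*2*W = 6 - 24*W)
(209478 + p(-653))/(31051 - 232780) = (209478 + (6 - 24*(-653)))/(31051 - 232780) = (209478 + (6 + 15672))/(-201729) = (209478 + 15678)*(-1/201729) = 225156*(-1/201729) = -75052/67243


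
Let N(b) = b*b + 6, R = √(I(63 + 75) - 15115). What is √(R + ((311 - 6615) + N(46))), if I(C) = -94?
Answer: √(-4182 + I*√15209) ≈ 0.9534 + 64.675*I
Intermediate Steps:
R = I*√15209 (R = √(-94 - 15115) = √(-15209) = I*√15209 ≈ 123.32*I)
N(b) = 6 + b² (N(b) = b² + 6 = 6 + b²)
√(R + ((311 - 6615) + N(46))) = √(I*√15209 + ((311 - 6615) + (6 + 46²))) = √(I*√15209 + (-6304 + (6 + 2116))) = √(I*√15209 + (-6304 + 2122)) = √(I*√15209 - 4182) = √(-4182 + I*√15209)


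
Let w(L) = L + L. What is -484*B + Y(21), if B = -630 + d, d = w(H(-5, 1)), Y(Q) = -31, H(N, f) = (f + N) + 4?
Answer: 304889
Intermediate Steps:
H(N, f) = 4 + N + f (H(N, f) = (N + f) + 4 = 4 + N + f)
w(L) = 2*L
d = 0 (d = 2*(4 - 5 + 1) = 2*0 = 0)
B = -630 (B = -630 + 0 = -630)
-484*B + Y(21) = -484*(-630) - 31 = 304920 - 31 = 304889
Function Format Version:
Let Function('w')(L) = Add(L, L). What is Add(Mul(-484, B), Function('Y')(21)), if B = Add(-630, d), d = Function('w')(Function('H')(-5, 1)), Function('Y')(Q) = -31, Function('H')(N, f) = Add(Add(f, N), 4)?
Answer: 304889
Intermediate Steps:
Function('H')(N, f) = Add(4, N, f) (Function('H')(N, f) = Add(Add(N, f), 4) = Add(4, N, f))
Function('w')(L) = Mul(2, L)
d = 0 (d = Mul(2, Add(4, -5, 1)) = Mul(2, 0) = 0)
B = -630 (B = Add(-630, 0) = -630)
Add(Mul(-484, B), Function('Y')(21)) = Add(Mul(-484, -630), -31) = Add(304920, -31) = 304889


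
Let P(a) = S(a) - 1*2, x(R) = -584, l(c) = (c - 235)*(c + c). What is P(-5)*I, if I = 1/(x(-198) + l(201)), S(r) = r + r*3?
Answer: 11/7126 ≈ 0.0015436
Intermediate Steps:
l(c) = 2*c*(-235 + c) (l(c) = (-235 + c)*(2*c) = 2*c*(-235 + c))
S(r) = 4*r (S(r) = r + 3*r = 4*r)
P(a) = -2 + 4*a (P(a) = 4*a - 1*2 = 4*a - 2 = -2 + 4*a)
I = -1/14252 (I = 1/(-584 + 2*201*(-235 + 201)) = 1/(-584 + 2*201*(-34)) = 1/(-584 - 13668) = 1/(-14252) = -1/14252 ≈ -7.0166e-5)
P(-5)*I = (-2 + 4*(-5))*(-1/14252) = (-2 - 20)*(-1/14252) = -22*(-1/14252) = 11/7126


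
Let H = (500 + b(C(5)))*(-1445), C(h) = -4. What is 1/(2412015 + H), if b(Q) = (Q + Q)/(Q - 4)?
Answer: 1/1688070 ≈ 5.9239e-7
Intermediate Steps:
b(Q) = 2*Q/(-4 + Q) (b(Q) = (2*Q)/(-4 + Q) = 2*Q/(-4 + Q))
H = -723945 (H = (500 + 2*(-4)/(-4 - 4))*(-1445) = (500 + 2*(-4)/(-8))*(-1445) = (500 + 2*(-4)*(-⅛))*(-1445) = (500 + 1)*(-1445) = 501*(-1445) = -723945)
1/(2412015 + H) = 1/(2412015 - 723945) = 1/1688070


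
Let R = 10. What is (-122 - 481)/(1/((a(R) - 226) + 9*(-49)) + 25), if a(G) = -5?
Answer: -405216/16799 ≈ -24.121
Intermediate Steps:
(-122 - 481)/(1/((a(R) - 226) + 9*(-49)) + 25) = (-122 - 481)/(1/((-5 - 226) + 9*(-49)) + 25) = -603/(1/(-231 - 441) + 25) = -603/(1/(-672) + 25) = -603/(-1/672 + 25) = -603/16799/672 = -603*672/16799 = -405216/16799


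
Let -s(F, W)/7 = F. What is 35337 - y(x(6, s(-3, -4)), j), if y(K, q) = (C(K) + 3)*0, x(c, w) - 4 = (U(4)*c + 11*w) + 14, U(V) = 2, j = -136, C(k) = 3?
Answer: 35337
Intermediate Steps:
s(F, W) = -7*F
x(c, w) = 18 + 2*c + 11*w (x(c, w) = 4 + ((2*c + 11*w) + 14) = 4 + (14 + 2*c + 11*w) = 18 + 2*c + 11*w)
y(K, q) = 0 (y(K, q) = (3 + 3)*0 = 6*0 = 0)
35337 - y(x(6, s(-3, -4)), j) = 35337 - 1*0 = 35337 + 0 = 35337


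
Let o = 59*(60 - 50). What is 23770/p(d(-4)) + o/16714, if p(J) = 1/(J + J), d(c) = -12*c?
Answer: 19070005735/8357 ≈ 2.2819e+6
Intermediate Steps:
p(J) = 1/(2*J)
o = 590 (o = 59*10 = 590)
23770/p(d(-4)) + o/16714 = 23770/((1/(2*((-12*(-4)))))) + 590/16714 = 23770/(((½)/48)) + 590*(1/16714) = 23770/(((½)*(1/48))) + 295/8357 = 23770/(1/96) + 295/8357 = 23770*96 + 295/8357 = 2281920 + 295/8357 = 19070005735/8357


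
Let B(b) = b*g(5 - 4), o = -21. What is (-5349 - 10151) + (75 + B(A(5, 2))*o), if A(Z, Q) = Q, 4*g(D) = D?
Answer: -30871/2 ≈ -15436.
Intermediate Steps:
g(D) = D/4
B(b) = b/4 (B(b) = b*((5 - 4)/4) = b*((¼)*1) = b*(¼) = b/4)
(-5349 - 10151) + (75 + B(A(5, 2))*o) = (-5349 - 10151) + (75 + ((¼)*2)*(-21)) = -15500 + (75 + (½)*(-21)) = -15500 + (75 - 21/2) = -15500 + 129/2 = -30871/2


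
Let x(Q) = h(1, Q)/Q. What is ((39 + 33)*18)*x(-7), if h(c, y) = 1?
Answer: -1296/7 ≈ -185.14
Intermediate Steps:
x(Q) = 1/Q
((39 + 33)*18)*x(-7) = ((39 + 33)*18)/(-7) = (72*18)*(-⅐) = 1296*(-⅐) = -1296/7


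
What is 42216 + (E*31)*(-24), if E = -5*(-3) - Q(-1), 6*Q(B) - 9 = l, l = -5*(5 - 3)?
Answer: 30932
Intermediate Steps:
l = -10 (l = -5*2 = -10)
Q(B) = -⅙ (Q(B) = 3/2 + (⅙)*(-10) = 3/2 - 5/3 = -⅙)
E = 91/6 (E = -5*(-3) - 1*(-⅙) = 15 + ⅙ = 91/6 ≈ 15.167)
42216 + (E*31)*(-24) = 42216 + ((91/6)*31)*(-24) = 42216 + (2821/6)*(-24) = 42216 - 11284 = 30932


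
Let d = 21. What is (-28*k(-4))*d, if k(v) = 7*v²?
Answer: -65856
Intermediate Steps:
(-28*k(-4))*d = -196*(-4)²*21 = -196*16*21 = -28*112*21 = -3136*21 = -65856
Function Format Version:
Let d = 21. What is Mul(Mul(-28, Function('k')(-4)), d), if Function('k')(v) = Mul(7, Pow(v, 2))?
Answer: -65856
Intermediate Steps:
Mul(Mul(-28, Function('k')(-4)), d) = Mul(Mul(-28, Mul(7, Pow(-4, 2))), 21) = Mul(Mul(-28, Mul(7, 16)), 21) = Mul(Mul(-28, 112), 21) = Mul(-3136, 21) = -65856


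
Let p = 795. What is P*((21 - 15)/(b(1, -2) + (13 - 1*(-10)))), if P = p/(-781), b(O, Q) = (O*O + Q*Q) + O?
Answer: -4770/22649 ≈ -0.21061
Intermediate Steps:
b(O, Q) = O + O² + Q² (b(O, Q) = (O² + Q²) + O = O + O² + Q²)
P = -795/781 (P = 795/(-781) = 795*(-1/781) = -795/781 ≈ -1.0179)
P*((21 - 15)/(b(1, -2) + (13 - 1*(-10)))) = -795*(21 - 15)/(781*((1 + 1² + (-2)²) + (13 - 1*(-10)))) = -4770/(781*((1 + 1 + 4) + (13 + 10))) = -4770/(781*(6 + 23)) = -4770/(781*29) = -795/781*6/29 = -4770/22649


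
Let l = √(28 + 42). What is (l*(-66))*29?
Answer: -1914*√70 ≈ -16014.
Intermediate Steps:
l = √70 ≈ 8.3666
(l*(-66))*29 = (√70*(-66))*29 = -66*√70*29 = -1914*√70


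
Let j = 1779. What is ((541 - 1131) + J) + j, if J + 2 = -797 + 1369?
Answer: 1759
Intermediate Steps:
J = 570 (J = -2 + (-797 + 1369) = -2 + 572 = 570)
((541 - 1131) + J) + j = ((541 - 1131) + 570) + 1779 = (-590 + 570) + 1779 = -20 + 1779 = 1759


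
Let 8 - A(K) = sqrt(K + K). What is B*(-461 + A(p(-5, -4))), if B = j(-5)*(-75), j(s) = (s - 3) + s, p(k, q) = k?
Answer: -441675 - 975*I*sqrt(10) ≈ -4.4168e+5 - 3083.2*I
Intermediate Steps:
j(s) = -3 + 2*s (j(s) = (-3 + s) + s = -3 + 2*s)
A(K) = 8 - sqrt(2)*sqrt(K) (A(K) = 8 - sqrt(K + K) = 8 - sqrt(2*K) = 8 - sqrt(2)*sqrt(K))
B = 975 (B = (-3 + 2*(-5))*(-75) = (-3 - 10)*(-75) = -13*(-75) = 975)
B*(-461 + A(p(-5, -4))) = 975*(-461 + (8 - sqrt(2)*sqrt(-5))) = 975*(-461 + (8 - sqrt(2)*I*sqrt(5))) = 975*(-461 + (8 - I*sqrt(10))) = 975*(-453 - I*sqrt(10)) = -441675 - 975*I*sqrt(10)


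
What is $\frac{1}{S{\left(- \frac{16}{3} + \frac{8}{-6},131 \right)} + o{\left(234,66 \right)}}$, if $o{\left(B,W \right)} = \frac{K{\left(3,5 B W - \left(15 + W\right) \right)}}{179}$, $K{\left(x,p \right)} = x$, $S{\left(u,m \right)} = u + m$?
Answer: $\frac{537}{66776} \approx 0.0080418$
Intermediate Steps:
$S{\left(u,m \right)} = m + u$
$o{\left(B,W \right)} = \frac{3}{179}$
$\frac{1}{S{\left(- \frac{16}{3} + \frac{8}{-6},131 \right)} + o{\left(234,66 \right)}} = \frac{1}{\left(131 + \left(- \frac{16}{3} + \frac{8}{-6}\right)\right) + \frac{3}{179}} = \frac{1}{\left(131 + \left(\left(-16\right) \frac{1}{3} + 8 \left(- \frac{1}{6}\right)\right)\right) + \frac{3}{179}} = \frac{1}{\left(131 - \frac{20}{3}\right) + \frac{3}{179}} = \frac{1}{\frac{373}{3} + \frac{3}{179}} = \frac{1}{\frac{66776}{537}} = \frac{537}{66776}$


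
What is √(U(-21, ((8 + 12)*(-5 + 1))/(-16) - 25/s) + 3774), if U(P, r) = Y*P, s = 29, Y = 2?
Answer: 2*√933 ≈ 61.090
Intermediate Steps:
U(P, r) = 2*P
√(U(-21, ((8 + 12)*(-5 + 1))/(-16) - 25/s) + 3774) = √(2*(-21) + 3774) = √(-42 + 3774) = √3732 = 2*√933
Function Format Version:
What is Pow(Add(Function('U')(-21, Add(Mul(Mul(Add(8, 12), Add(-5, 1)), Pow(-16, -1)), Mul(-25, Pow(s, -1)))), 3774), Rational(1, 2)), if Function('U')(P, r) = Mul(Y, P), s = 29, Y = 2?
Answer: Mul(2, Pow(933, Rational(1, 2))) ≈ 61.090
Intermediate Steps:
Function('U')(P, r) = Mul(2, P)
Pow(Add(Function('U')(-21, Add(Mul(Mul(Add(8, 12), Add(-5, 1)), Pow(-16, -1)), Mul(-25, Pow(s, -1)))), 3774), Rational(1, 2)) = Pow(Add(Mul(2, -21), 3774), Rational(1, 2)) = Pow(Add(-42, 3774), Rational(1, 2)) = Pow(3732, Rational(1, 2)) = Mul(2, Pow(933, Rational(1, 2)))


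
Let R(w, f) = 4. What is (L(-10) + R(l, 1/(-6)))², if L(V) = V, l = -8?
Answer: 36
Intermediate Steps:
(L(-10) + R(l, 1/(-6)))² = (-10 + 4)² = (-6)² = 36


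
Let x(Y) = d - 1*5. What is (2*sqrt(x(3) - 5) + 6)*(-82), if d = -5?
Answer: -492 - 164*I*sqrt(15) ≈ -492.0 - 635.17*I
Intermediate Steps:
x(Y) = -10 (x(Y) = -5 - 1*5 = -5 - 5 = -10)
(2*sqrt(x(3) - 5) + 6)*(-82) = (2*sqrt(-10 - 5) + 6)*(-82) = (2*sqrt(-15) + 6)*(-82) = (2*(I*sqrt(15)) + 6)*(-82) = (2*I*sqrt(15) + 6)*(-82) = (6 + 2*I*sqrt(15))*(-82) = -492 - 164*I*sqrt(15)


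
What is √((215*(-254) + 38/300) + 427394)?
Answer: √335505714/30 ≈ 610.56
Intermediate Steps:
√((215*(-254) + 38/300) + 427394) = √((-54610 + 38*(1/300)) + 427394) = √((-54610 + 19/150) + 427394) = √(-8191481/150 + 427394) = √(55917619/150) = √335505714/30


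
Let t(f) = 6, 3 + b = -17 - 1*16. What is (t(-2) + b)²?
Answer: 900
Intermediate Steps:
b = -36 (b = -3 + (-17 - 1*16) = -3 + (-17 - 16) = -3 - 33 = -36)
(t(-2) + b)² = (6 - 36)² = (-30)² = 900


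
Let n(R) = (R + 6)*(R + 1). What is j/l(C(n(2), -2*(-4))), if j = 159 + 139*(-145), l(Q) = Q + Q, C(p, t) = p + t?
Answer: -4999/16 ≈ -312.44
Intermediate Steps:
n(R) = (1 + R)*(6 + R) (n(R) = (6 + R)*(1 + R) = (1 + R)*(6 + R))
l(Q) = 2*Q
j = -19996 (j = 159 - 20155 = -19996)
j/l(C(n(2), -2*(-4))) = -19996*1/(2*((6 + 2² + 7*2) - 2*(-4))) = -19996*1/(2*((6 + 4 + 14) + 8)) = -19996*1/(2*(24 + 8)) = -19996/(2*32) = -19996/64 = -19996*1/64 = -4999/16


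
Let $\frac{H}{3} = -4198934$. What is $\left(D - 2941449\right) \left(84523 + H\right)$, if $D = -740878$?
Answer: $46074302793233$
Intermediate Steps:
$H = -12596802$ ($H = 3 \left(-4198934\right) = -12596802$)
$\left(D - 2941449\right) \left(84523 + H\right) = \left(-740878 - 2941449\right) \left(84523 - 12596802\right) = \left(-3682327\right) \left(-12512279\right) = 46074302793233$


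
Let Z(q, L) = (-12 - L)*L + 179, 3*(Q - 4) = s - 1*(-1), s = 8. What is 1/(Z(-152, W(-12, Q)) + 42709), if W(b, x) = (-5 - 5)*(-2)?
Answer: 1/42248 ≈ 2.3670e-5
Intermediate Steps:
Q = 7 (Q = 4 + (8 - 1*(-1))/3 = 4 + (8 + 1)/3 = 4 + (⅓)*9 = 4 + 3 = 7)
W(b, x) = 20 (W(b, x) = -10*(-2) = 20)
Z(q, L) = 179 + L*(-12 - L) (Z(q, L) = L*(-12 - L) + 179 = 179 + L*(-12 - L))
1/(Z(-152, W(-12, Q)) + 42709) = 1/((179 - 1*20² - 12*20) + 42709) = 1/((179 - 1*400 - 240) + 42709) = 1/((179 - 400 - 240) + 42709) = 1/(-461 + 42709) = 1/42248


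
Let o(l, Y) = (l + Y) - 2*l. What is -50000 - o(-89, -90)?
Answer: -49999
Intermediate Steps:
o(l, Y) = Y - l (o(l, Y) = (Y + l) - 2*l = Y - l)
-50000 - o(-89, -90) = -50000 - (-90 - 1*(-89)) = -50000 - (-90 + 89) = -50000 - 1*(-1) = -50000 + 1 = -49999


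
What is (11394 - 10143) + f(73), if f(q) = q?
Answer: 1324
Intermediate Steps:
(11394 - 10143) + f(73) = (11394 - 10143) + 73 = 1251 + 73 = 1324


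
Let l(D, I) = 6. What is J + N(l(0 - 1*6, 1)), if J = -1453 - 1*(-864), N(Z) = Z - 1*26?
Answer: -609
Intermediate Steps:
N(Z) = -26 + Z (N(Z) = Z - 26 = -26 + Z)
J = -589 (J = -1453 + 864 = -589)
J + N(l(0 - 1*6, 1)) = -589 + (-26 + 6) = -589 - 20 = -609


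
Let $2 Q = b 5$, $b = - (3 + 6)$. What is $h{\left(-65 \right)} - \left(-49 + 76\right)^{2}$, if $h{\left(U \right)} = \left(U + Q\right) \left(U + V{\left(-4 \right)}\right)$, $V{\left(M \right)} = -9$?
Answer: $5746$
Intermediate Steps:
$b = -9$ ($b = \left(-1\right) 9 = -9$)
$Q = - \frac{45}{2}$ ($Q = \frac{\left(-9\right) 5}{2} = \frac{1}{2} \left(-45\right) = - \frac{45}{2} \approx -22.5$)
$h{\left(U \right)} = \left(-9 + U\right) \left(- \frac{45}{2} + U\right)$ ($h{\left(U \right)} = \left(U - \frac{45}{2}\right) \left(U - 9\right) = \left(- \frac{45}{2} + U\right) \left(-9 + U\right) = \left(-9 + U\right) \left(- \frac{45}{2} + U\right)$)
$h{\left(-65 \right)} - \left(-49 + 76\right)^{2} = \left(\frac{405}{2} + \left(-65\right)^{2} - - \frac{4095}{2}\right) - \left(-49 + 76\right)^{2} = \left(\frac{405}{2} + 4225 + \frac{4095}{2}\right) - 27^{2} = 6475 - 729 = 5746$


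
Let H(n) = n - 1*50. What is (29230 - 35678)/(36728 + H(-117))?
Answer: -6448/36561 ≈ -0.17636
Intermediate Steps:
H(n) = -50 + n (H(n) = n - 50 = -50 + n)
(29230 - 35678)/(36728 + H(-117)) = (29230 - 35678)/(36728 + (-50 - 117)) = -6448/(36728 - 167) = -6448/36561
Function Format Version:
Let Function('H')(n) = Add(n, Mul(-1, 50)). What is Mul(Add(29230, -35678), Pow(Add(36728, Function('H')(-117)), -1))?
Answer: Rational(-6448, 36561) ≈ -0.17636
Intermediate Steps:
Function('H')(n) = Add(-50, n) (Function('H')(n) = Add(n, -50) = Add(-50, n))
Mul(Add(29230, -35678), Pow(Add(36728, Function('H')(-117)), -1)) = Mul(Add(29230, -35678), Pow(Add(36728, Add(-50, -117)), -1)) = Mul(-6448, Pow(Add(36728, -167), -1)) = Mul(-6448, Pow(36561, -1)) = Mul(-6448, Rational(1, 36561)) = Rational(-6448, 36561)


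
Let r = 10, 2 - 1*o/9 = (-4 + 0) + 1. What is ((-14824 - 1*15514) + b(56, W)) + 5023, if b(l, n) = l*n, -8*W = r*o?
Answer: -28465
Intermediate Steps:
o = 45 (o = 18 - 9*((-4 + 0) + 1) = 18 - 9*(-4 + 1) = 18 - 9*(-3) = 18 + 27 = 45)
W = -225/4 (W = -5*45/4 = -⅛*450 = -225/4 ≈ -56.250)
((-14824 - 1*15514) + b(56, W)) + 5023 = ((-14824 - 1*15514) + 56*(-225/4)) + 5023 = ((-14824 - 15514) - 3150) + 5023 = (-30338 - 3150) + 5023 = -33488 + 5023 = -28465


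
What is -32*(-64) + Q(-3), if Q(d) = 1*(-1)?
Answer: 2047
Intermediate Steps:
Q(d) = -1
-32*(-64) + Q(-3) = -32*(-64) - 1 = 2048 - 1 = 2047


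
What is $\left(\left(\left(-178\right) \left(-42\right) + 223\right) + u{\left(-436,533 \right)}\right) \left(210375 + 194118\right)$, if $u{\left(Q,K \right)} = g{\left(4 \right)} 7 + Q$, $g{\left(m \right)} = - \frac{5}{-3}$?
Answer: $2942551744$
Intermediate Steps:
$g{\left(m \right)} = \frac{5}{3}$ ($g{\left(m \right)} = \left(-5\right) \left(- \frac{1}{3}\right) = \frac{5}{3}$)
$u{\left(Q,K \right)} = \frac{35}{3} + Q$ ($u{\left(Q,K \right)} = \frac{5}{3} \cdot 7 + Q = \frac{35}{3} + Q$)
$\left(\left(\left(-178\right) \left(-42\right) + 223\right) + u{\left(-436,533 \right)}\right) \left(210375 + 194118\right) = \left(\left(\left(-178\right) \left(-42\right) + 223\right) + \left(\frac{35}{3} - 436\right)\right) \left(210375 + 194118\right) = \left(\left(7476 + 223\right) - \frac{1273}{3}\right) 404493 = \left(7699 - \frac{1273}{3}\right) 404493 = \frac{21824}{3} \cdot 404493 = 2942551744$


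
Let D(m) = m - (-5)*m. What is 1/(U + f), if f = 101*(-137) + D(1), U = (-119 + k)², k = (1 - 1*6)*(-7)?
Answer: -1/6775 ≈ -0.00014760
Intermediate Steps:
D(m) = 6*m (D(m) = m + 5*m = 6*m)
k = 35 (k = (1 - 6)*(-7) = -5*(-7) = 35)
U = 7056 (U = (-119 + 35)² = (-84)² = 7056)
f = -13831 (f = 101*(-137) + 6*1 = -13837 + 6 = -13831)
1/(U + f) = 1/(7056 - 13831) = 1/(-6775) = -1/6775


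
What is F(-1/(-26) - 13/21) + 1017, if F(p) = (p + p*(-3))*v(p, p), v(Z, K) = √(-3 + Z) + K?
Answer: 151491497/149058 + 317*I*√1067430/149058 ≈ 1016.3 + 2.1972*I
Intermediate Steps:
v(Z, K) = K + √(-3 + Z)
F(p) = -2*p*(p + √(-3 + p)) (F(p) = (p + p*(-3))*(p + √(-3 + p)) = (p - 3*p)*(p + √(-3 + p)) = (-2*p)*(p + √(-3 + p)) = -2*p*(p + √(-3 + p)))
F(-1/(-26) - 13/21) + 1017 = -2*(-1/(-26) - 13/21)*((-1/(-26) - 13/21) + √(-3 + (-1/(-26) - 13/21))) + 1017 = -2*(-1*(-1/26) - 13*1/21)*((-1*(-1/26) - 13*1/21) + √(-3 + (-1*(-1/26) - 13*1/21))) + 1017 = -2*(1/26 - 13/21)*((1/26 - 13/21) + √(-3 + (1/26 - 13/21))) + 1017 = -2*(-317/546)*(-317/546 + √(-3 - 317/546)) + 1017 = -2*(-317/546)*(-317/546 + √(-1955/546)) + 1017 = -2*(-317/546)*(-317/546 + I*√1067430/546) + 1017 = (-100489/149058 + 317*I*√1067430/149058) + 1017 = 151491497/149058 + 317*I*√1067430/149058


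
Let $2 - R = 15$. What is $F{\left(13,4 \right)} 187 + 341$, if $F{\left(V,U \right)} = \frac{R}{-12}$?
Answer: $\frac{6523}{12} \approx 543.58$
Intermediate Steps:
$R = -13$ ($R = 2 - 15 = -13$)
$F{\left(V,U \right)} = \frac{13}{12}$ ($F{\left(V,U \right)} = - \frac{13}{-12} = \left(-13\right) \left(- \frac{1}{12}\right) = \frac{13}{12}$)
$F{\left(13,4 \right)} 187 + 341 = \frac{13}{12} \cdot 187 + 341 = \frac{2431}{12} + 341 = \frac{6523}{12}$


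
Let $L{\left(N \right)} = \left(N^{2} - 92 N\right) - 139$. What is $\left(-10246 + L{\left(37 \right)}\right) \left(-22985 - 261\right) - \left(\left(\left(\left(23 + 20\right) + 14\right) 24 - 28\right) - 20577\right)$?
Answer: $288734557$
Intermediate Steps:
$L{\left(N \right)} = -139 + N^{2} - 92 N$
$\left(-10246 + L{\left(37 \right)}\right) \left(-22985 - 261\right) - \left(\left(\left(\left(23 + 20\right) + 14\right) 24 - 28\right) - 20577\right) = \left(-10246 - \left(3543 - 1369\right)\right) \left(-22985 - 261\right) - \left(\left(\left(\left(23 + 20\right) + 14\right) 24 - 28\right) - 20577\right) = \left(-10246 - 2174\right) \left(-23246\right) - \left(\left(\left(43 + 14\right) 24 - 28\right) - 20577\right) = \left(-10246 - 2174\right) \left(-23246\right) - \left(\left(57 \cdot 24 - 28\right) - 20577\right) = \left(-12420\right) \left(-23246\right) - \left(\left(1368 - 28\right) - 20577\right) = 288715320 - \left(1340 - 20577\right) = 288715320 - -19237 = 288715320 + 19237 = 288734557$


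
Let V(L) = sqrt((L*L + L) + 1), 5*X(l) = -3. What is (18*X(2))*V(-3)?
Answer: -54*sqrt(7)/5 ≈ -28.574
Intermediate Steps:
X(l) = -3/5 (X(l) = (1/5)*(-3) = -3/5)
V(L) = sqrt(1 + L + L**2) (V(L) = sqrt((L**2 + L) + 1) = sqrt((L + L**2) + 1) = sqrt(1 + L + L**2))
(18*X(2))*V(-3) = (18*(-3/5))*sqrt(1 - 3 + (-3)**2) = -54*sqrt(1 - 3 + 9)/5 = -54*sqrt(7)/5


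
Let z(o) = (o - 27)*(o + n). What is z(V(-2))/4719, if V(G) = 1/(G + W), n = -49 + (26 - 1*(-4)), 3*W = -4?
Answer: 1351/12100 ≈ 0.11165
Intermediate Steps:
W = -4/3 (W = (1/3)*(-4) = -4/3 ≈ -1.3333)
n = -19 (n = -49 + (26 + 4) = -49 + 30 = -19)
V(G) = 1/(-4/3 + G) (V(G) = 1/(G - 4/3) = 1/(-4/3 + G))
z(o) = (-27 + o)*(-19 + o) (z(o) = (o - 27)*(o - 19) = (-27 + o)*(-19 + o))
z(V(-2))/4719 = (513 + (3/(-4 + 3*(-2)))**2 - 138/(-4 + 3*(-2)))/4719 = (513 + (3/(-4 - 6))**2 - 138/(-4 - 6))*(1/4719) = (513 + (3/(-10))**2 - 138/(-10))*(1/4719) = (513 + (3*(-1/10))**2 - 138*(-1)/10)*(1/4719) = (513 + (-3/10)**2 - 46*(-3/10))*(1/4719) = (513 + 9/100 + 69/5)*(1/4719) = (52689/100)*(1/4719) = 1351/12100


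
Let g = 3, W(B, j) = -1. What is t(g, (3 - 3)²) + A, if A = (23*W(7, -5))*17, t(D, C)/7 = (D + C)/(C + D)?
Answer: -384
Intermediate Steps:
t(D, C) = 7 (t(D, C) = 7*((D + C)/(C + D)) = 7*((C + D)/(C + D)) = 7*1 = 7)
A = -391 (A = (23*(-1))*17 = -23*17 = -391)
t(g, (3 - 3)²) + A = 7 - 391 = -384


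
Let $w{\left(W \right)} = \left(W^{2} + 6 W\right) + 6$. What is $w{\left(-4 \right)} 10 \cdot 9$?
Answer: $-180$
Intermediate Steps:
$w{\left(W \right)} = 6 + W^{2} + 6 W$
$w{\left(-4 \right)} 10 \cdot 9 = \left(6 + \left(-4\right)^{2} + 6 \left(-4\right)\right) 10 \cdot 9 = \left(6 + 16 - 24\right) 10 \cdot 9 = \left(-2\right) 10 \cdot 9 = \left(-20\right) 9 = -180$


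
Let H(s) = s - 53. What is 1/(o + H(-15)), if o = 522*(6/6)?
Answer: 1/454 ≈ 0.0022026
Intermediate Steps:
H(s) = -53 + s
o = 522 (o = 522*(6*(⅙)) = 522*1 = 522)
1/(o + H(-15)) = 1/(522 + (-53 - 15)) = 1/(522 - 68) = 1/454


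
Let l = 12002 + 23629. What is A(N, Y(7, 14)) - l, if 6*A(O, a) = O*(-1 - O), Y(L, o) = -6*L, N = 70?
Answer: -109378/3 ≈ -36459.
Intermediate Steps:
l = 35631
A(O, a) = O*(-1 - O)/6 (A(O, a) = (O*(-1 - O))/6 = O*(-1 - O)/6)
A(N, Y(7, 14)) - l = -⅙*70*(1 + 70) - 1*35631 = -⅙*70*71 - 35631 = -2485/3 - 35631 = -109378/3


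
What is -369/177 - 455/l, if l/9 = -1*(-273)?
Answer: -3616/1593 ≈ -2.2699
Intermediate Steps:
l = 2457 (l = 9*(-1*(-273)) = 9*273 = 2457)
-369/177 - 455/l = -369/177 - 455/2457 = -369*1/177 - 455*1/2457 = -123/59 - 5/27 = -3616/1593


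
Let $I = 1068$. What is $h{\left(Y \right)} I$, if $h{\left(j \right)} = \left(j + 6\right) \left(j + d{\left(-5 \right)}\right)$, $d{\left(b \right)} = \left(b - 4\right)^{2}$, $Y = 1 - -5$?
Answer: $1114992$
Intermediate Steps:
$Y = 6$ ($Y = 1 + 5 = 6$)
$d{\left(b \right)} = \left(-4 + b\right)^{2}$
$h{\left(j \right)} = \left(6 + j\right) \left(81 + j\right)$ ($h{\left(j \right)} = \left(j + 6\right) \left(j + \left(-4 - 5\right)^{2}\right) = \left(6 + j\right) \left(j + \left(-9\right)^{2}\right) = \left(6 + j\right) \left(j + 81\right) = \left(6 + j\right) \left(81 + j\right)$)
$h{\left(Y \right)} I = \left(486 + 6^{2} + 87 \cdot 6\right) 1068 = \left(486 + 36 + 522\right) 1068 = 1044 \cdot 1068 = 1114992$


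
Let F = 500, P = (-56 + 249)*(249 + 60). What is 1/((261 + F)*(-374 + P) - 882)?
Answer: 1/45098261 ≈ 2.2174e-8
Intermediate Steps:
P = 59637 (P = 193*309 = 59637)
1/((261 + F)*(-374 + P) - 882) = 1/((261 + 500)*(-374 + 59637) - 882) = 1/(761*59263 - 882) = 1/(45099143 - 882) = 1/45098261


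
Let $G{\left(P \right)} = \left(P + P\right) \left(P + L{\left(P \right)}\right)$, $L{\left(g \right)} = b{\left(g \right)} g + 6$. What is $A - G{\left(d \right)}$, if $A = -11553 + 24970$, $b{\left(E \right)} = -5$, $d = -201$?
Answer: $339037$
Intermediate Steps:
$L{\left(g \right)} = 6 - 5 g$ ($L{\left(g \right)} = - 5 g + 6 = 6 - 5 g$)
$G{\left(P \right)} = 2 P \left(6 - 4 P\right)$ ($G{\left(P \right)} = \left(P + P\right) \left(P - \left(-6 + 5 P\right)\right) = 2 P \left(6 - 4 P\right)$)
$A = 13417$
$A - G{\left(d \right)} = 13417 - 4 \left(-201\right) \left(3 - -402\right) = 13417 - 4 \left(-201\right) \left(3 + 402\right) = 13417 - 4 \left(-201\right) 405 = 13417 - -325620 = 13417 + 325620 = 339037$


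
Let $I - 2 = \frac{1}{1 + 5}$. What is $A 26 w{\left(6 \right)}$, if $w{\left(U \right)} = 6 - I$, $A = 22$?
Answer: $\frac{6578}{3} \approx 2192.7$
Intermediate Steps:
$I = \frac{13}{6}$ ($I = 2 + \frac{1}{1 + 5} = 2 + \frac{1}{6} = \frac{13}{6} \approx 2.1667$)
$w{\left(U \right)} = \frac{23}{6}$ ($w{\left(U \right)} = 6 - \frac{13}{6} = \frac{23}{6}$)
$A 26 w{\left(6 \right)} = 22 \cdot 26 \cdot \frac{23}{6} = 572 \cdot \frac{23}{6} = \frac{6578}{3}$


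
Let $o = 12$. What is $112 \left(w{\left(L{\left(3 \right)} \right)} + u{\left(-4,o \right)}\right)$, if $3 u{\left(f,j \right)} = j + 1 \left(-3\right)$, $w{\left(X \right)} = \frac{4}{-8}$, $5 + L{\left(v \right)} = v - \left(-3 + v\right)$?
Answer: $280$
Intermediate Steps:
$L{\left(v \right)} = -2$ ($L{\left(v \right)} = -5 + \left(v - \left(-3 + v\right)\right) = -5 + 3 = -2$)
$w{\left(X \right)} = - \frac{1}{2}$ ($w{\left(X \right)} = 4 \left(- \frac{1}{8}\right) = - \frac{1}{2}$)
$u{\left(f,j \right)} = -1 + \frac{j}{3}$ ($u{\left(f,j \right)} = \frac{j + 1 \left(-3\right)}{3} = \frac{j - 3}{3} = \frac{-3 + j}{3} = -1 + \frac{j}{3}$)
$112 \left(w{\left(L{\left(3 \right)} \right)} + u{\left(-4,o \right)}\right) = 112 \left(- \frac{1}{2} + \left(-1 + \frac{1}{3} \cdot 12\right)\right) = 112 \left(- \frac{1}{2} + \left(-1 + 4\right)\right) = 112 \left(- \frac{1}{2} + 3\right) = 112 \cdot \frac{5}{2} = 280$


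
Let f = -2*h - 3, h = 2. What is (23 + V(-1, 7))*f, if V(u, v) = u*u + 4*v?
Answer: -364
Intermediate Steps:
V(u, v) = u² + 4*v
f = -7 (f = -2*2 - 3 = -4 - 3 = -7)
(23 + V(-1, 7))*f = (23 + ((-1)² + 4*7))*(-7) = (23 + (1 + 28))*(-7) = (23 + 29)*(-7) = 52*(-7) = -364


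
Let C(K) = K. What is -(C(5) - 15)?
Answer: 10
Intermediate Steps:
-(C(5) - 15) = -(5 - 15) = -1*(-10) = 10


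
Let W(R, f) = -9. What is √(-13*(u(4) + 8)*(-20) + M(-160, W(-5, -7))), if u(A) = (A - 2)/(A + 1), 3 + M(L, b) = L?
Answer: √2021 ≈ 44.956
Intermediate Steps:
M(L, b) = -3 + L
u(A) = (-2 + A)/(1 + A)
√(-13*(u(4) + 8)*(-20) + M(-160, W(-5, -7))) = √(-13*((-2 + 4)/(1 + 4) + 8)*(-20) + (-3 - 160)) = √(-13*(2/5 + 8)*(-20) - 163) = √(-13*((⅕)*2 + 8)*(-20) - 163) = √(-13*(⅖ + 8)*(-20) - 163) = √(-13*42/5*(-20) - 163) = √(-546/5*(-20) - 163) = √(2184 - 163) = √2021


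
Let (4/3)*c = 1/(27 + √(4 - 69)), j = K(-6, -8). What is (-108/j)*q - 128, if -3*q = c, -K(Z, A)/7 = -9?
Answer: -711343/5558 - 3*I*√65/5558 ≈ -127.99 - 0.0043517*I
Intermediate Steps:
K(Z, A) = 63 (K(Z, A) = -7*(-9) = 63)
j = 63
c = 3/(4*(27 + I*√65)) (c = 3/(4*(27 + √(4 - 69))) = 3/(4*(27 + √(-65))) = 3/(4*(27 + I*√65)) ≈ 0.025504 - 0.0076155*I)
q = -27/3176 + I*√65/3176 (q = -(81/3176 - 3*I*√65/3176)/3 = -27/3176 + I*√65/3176 ≈ -0.0085013 + 0.0025385*I)
(-108/j)*q - 128 = (-108/63)*(-27/3176 + I*√65/3176) - 128 = (-108*1/63)*(-27/3176 + I*√65/3176) - 128 = -12*(-27/3176 + I*√65/3176)/7 - 128 = (81/5558 - 3*I*√65/5558) - 128 = -711343/5558 - 3*I*√65/5558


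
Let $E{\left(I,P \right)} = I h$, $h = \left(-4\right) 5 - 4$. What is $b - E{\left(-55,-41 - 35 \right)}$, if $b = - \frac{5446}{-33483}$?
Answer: $- \frac{44192114}{33483} \approx -1319.8$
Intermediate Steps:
$h = -24$ ($h = -20 - 4 = -24$)
$b = \frac{5446}{33483}$ ($b = \left(-5446\right) \left(- \frac{1}{33483}\right) = \frac{5446}{33483} \approx 0.16265$)
$E{\left(I,P \right)} = - 24 I$ ($E{\left(I,P \right)} = I \left(-24\right) = - 24 I$)
$b - E{\left(-55,-41 - 35 \right)} = \frac{5446}{33483} - \left(-24\right) \left(-55\right) = \frac{5446}{33483} - 1320 = - \frac{44192114}{33483}$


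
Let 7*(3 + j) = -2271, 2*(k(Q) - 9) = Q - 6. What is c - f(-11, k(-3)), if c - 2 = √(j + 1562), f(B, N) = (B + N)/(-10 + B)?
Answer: 71/42 + √60494/7 ≈ 36.827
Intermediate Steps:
k(Q) = 6 + Q/2 (k(Q) = 9 + (Q - 6)/2 = 9 + (-6 + Q)/2 = 9 + (-3 + Q/2) = 6 + Q/2)
j = -2292/7 (j = -3 + (⅐)*(-2271) = -3 - 2271/7 = -2292/7 ≈ -327.43)
f(B, N) = (B + N)/(-10 + B)
c = 2 + √60494/7 (c = 2 + √(-2292/7 + 1562) = 2 + √(8642/7) = 2 + √60494/7 ≈ 37.136)
c - f(-11, k(-3)) = (2 + √60494/7) - (-11 + (6 + (½)*(-3)))/(-10 - 11) = (2 + √60494/7) - (-11 + (6 - 3/2))/(-21) = (2 + √60494/7) - (-1)*(-11 + 9/2)/21 = (2 + √60494/7) - (-1)*(-13)/(21*2) = (2 + √60494/7) - 1*13/42 = (2 + √60494/7) - 13/42 = 71/42 + √60494/7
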